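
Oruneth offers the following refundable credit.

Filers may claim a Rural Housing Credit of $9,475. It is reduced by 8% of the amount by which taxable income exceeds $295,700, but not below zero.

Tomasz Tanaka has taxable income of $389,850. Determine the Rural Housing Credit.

Rural Housing Credit: 8% of the $94,150 excess over $295,700 is $7,532; credit = $9,475 − $7,532 = $1,943.

$1,943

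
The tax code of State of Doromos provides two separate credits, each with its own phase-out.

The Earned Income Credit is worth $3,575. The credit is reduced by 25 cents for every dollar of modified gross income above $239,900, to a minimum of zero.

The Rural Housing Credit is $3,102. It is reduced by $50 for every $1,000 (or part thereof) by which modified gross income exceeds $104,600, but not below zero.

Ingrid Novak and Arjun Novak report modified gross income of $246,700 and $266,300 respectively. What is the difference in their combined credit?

Ingrid ($246,700): Earned Income Credit: 25% of the $6,800 excess over $239,900 is $1,700; credit = $3,575 − $1,700 = $1,875. Rural Housing Credit: income exceeds $104,600 by $142,100 → 143 increments × $50 = $7,150 ≥ base, so the credit is $0. total $1,875 + $0 = $1,875
Arjun ($266,300): Earned Income Credit: 25% of the $26,400 excess over $239,900 is $6,600 ≥ base, so the credit is $0. Rural Housing Credit: income exceeds $104,600 by $161,700 → 162 increments × $50 = $8,100 ≥ base, so the credit is $0. total $0 + $0 = $0
Difference: |$1,875 − $0| = $1,875.

$1,875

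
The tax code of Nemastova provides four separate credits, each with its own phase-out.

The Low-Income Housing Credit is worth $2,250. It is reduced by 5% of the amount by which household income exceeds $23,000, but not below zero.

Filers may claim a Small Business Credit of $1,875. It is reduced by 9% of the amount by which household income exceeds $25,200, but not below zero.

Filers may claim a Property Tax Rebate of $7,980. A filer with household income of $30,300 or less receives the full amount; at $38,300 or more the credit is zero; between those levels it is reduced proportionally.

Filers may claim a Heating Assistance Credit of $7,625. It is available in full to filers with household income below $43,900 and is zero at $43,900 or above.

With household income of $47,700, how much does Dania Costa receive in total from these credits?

Low-Income Housing Credit: 5% of the $24,700 excess over $23,000 is $1,235; credit = $2,250 − $1,235 = $1,015.
Small Business Credit: 9% of the $22,500 excess over $25,200 is $2,025 ≥ base, so the credit is $0.
Property Tax Rebate: $47,700 is at or above $38,300, so the credit is $0.
Heating Assistance Credit: $47,700 meets or exceeds the $43,900 cutoff, so the credit is $0.
Total: $1,015 + $0 + $0 + $0 = $1,015.

$1,015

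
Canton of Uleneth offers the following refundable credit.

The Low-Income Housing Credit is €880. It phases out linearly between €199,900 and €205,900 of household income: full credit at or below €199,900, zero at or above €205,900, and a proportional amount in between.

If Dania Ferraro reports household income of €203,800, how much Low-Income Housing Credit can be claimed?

Low-Income Housing Credit: €203,800 is €3,900 into a €6,000 phase-out range, leaving 2,100/6,000 of the credit: €880 × 2,100/6,000 = €308.

€308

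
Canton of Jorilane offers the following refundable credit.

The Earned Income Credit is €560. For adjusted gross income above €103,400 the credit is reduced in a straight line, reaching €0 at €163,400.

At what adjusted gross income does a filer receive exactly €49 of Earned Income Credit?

€49 is 49/560 of the full €560, so 511/560 of the €60,000 range has been used: income = €103,400 + €60,000 × 511/560 = €158,150.

€158,150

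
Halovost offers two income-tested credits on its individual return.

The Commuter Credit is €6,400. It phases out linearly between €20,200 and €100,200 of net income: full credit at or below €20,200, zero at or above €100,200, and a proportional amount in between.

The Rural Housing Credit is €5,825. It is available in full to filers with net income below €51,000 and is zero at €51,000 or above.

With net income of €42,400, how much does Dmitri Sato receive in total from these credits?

Commuter Credit: €42,400 is €22,200 into a €80,000 phase-out range, leaving 57,800/80,000 of the credit: €6,400 × 57,800/80,000 = €4,624.
Rural Housing Credit: €42,400 is below the €51,000 cutoff, so the full €5,825 applies.
Total: €4,624 + €5,825 = €10,449.

€10,449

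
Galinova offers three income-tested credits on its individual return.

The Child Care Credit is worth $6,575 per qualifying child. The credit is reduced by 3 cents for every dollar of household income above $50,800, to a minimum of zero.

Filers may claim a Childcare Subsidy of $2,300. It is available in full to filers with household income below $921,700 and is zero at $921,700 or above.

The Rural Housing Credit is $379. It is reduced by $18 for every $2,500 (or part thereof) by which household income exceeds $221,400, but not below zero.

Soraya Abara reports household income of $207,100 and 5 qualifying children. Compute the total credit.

$30,865

Child Care Credit: base = 5 × $6,575 = $32,875. 3% of the $156,300 excess over $50,800 is $4,689; credit = $32,875 − $4,689 = $28,186.
Childcare Subsidy: $207,100 is below the $921,700 cutoff, so the full $2,300 applies.
Rural Housing Credit: $207,100 is at or below the $221,400 threshold, so the full $379 applies.
Total: $28,186 + $2,300 + $379 = $30,865.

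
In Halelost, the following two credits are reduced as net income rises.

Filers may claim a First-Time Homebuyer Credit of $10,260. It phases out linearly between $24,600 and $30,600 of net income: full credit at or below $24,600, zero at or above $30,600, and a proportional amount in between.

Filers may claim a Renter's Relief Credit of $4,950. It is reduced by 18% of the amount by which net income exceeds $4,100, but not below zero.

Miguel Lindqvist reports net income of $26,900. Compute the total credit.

First-Time Homebuyer Credit: $26,900 is $2,300 into a $6,000 phase-out range, leaving 3,700/6,000 of the credit: $10,260 × 3,700/6,000 = $6,327.
Renter's Relief Credit: 18% of the $22,800 excess over $4,100 is $4,104; credit = $4,950 − $4,104 = $846.
Total: $6,327 + $846 = $7,173.

$7,173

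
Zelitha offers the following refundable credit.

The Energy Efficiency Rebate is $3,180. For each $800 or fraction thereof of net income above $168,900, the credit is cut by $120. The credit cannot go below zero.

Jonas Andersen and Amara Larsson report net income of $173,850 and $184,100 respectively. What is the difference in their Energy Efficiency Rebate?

$1,440

Jonas ($173,850): Energy Efficiency Rebate: income exceeds $168,900 by $4,950, which is 7 full-or-partial $800 increments; reduction = 7 × $120 = $840, leaving $2,340.
Amara ($184,100): Energy Efficiency Rebate: income exceeds $168,900 by $15,200, which is 19 full-or-partial $800 increments; reduction = 19 × $120 = $2,280, leaving $900.
Difference: |$2,340 − $900| = $1,440.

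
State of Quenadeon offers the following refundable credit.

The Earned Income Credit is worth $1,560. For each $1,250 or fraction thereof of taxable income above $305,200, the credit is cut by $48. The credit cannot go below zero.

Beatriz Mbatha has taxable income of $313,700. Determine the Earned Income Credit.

Earned Income Credit: income exceeds $305,200 by $8,500, which is 7 full-or-partial $1,250 increments; reduction = 7 × $48 = $336, leaving $1,224.

$1,224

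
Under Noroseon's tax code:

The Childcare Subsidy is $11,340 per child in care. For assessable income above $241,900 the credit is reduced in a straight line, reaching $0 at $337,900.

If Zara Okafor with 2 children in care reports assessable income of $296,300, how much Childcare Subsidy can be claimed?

Childcare Subsidy: base = 2 × $11,340 = $22,680. $296,300 is $54,400 into a $96,000 phase-out range, leaving 41,600/96,000 of the credit: $22,680 × 41,600/96,000 = $9,828.

$9,828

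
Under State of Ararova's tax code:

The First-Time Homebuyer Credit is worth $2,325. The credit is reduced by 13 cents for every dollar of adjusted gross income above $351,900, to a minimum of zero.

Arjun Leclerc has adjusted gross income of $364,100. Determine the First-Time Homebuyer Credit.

$739

First-Time Homebuyer Credit: 13% of the $12,200 excess over $351,900 is $1,586; credit = $2,325 − $1,586 = $739.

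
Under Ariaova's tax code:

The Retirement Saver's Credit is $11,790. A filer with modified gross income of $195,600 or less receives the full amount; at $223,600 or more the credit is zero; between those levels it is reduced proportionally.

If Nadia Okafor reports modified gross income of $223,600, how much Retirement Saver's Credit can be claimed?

$0

Retirement Saver's Credit: $223,600 is at or above $223,600, so the credit is $0.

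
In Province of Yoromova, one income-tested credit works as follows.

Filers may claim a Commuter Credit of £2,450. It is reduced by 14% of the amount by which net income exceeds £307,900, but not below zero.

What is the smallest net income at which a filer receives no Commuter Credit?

The credit falls by 14% of each pound above £307,900, so it reaches zero when the excess is £2,450 / 14% = £17,500: income = £307,900 + £17,500 = £325,400.

£325,400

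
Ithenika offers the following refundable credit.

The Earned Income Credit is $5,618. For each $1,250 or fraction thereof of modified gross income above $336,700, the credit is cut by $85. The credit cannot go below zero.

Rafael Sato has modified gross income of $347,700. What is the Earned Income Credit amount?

$4,853

Earned Income Credit: income exceeds $336,700 by $11,000, which is 9 full-or-partial $1,250 increments; reduction = 9 × $85 = $765, leaving $4,853.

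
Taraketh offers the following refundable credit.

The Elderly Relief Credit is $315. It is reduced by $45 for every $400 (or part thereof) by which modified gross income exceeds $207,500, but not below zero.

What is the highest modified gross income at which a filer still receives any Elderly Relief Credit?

$209,900

After 6 increments the reduction is 6 × $45 = $270, leaving $45; one more increment wipes it out. Increment 6 ends at excess 6 × $400 = $2,400, so the highest qualifying income is $207,500 + $2,400 = $209,900.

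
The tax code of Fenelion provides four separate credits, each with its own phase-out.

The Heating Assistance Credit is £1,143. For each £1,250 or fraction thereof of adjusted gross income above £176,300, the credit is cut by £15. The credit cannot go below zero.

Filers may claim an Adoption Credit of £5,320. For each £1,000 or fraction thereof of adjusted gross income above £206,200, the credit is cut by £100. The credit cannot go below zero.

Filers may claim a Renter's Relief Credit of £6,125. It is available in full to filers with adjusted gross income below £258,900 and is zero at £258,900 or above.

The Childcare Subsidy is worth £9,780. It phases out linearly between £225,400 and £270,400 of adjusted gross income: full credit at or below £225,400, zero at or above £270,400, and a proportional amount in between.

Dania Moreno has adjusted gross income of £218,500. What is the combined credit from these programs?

Heating Assistance Credit: income exceeds £176,300 by £42,200, which is 34 full-or-partial £1,250 increments; reduction = 34 × £15 = £510, leaving £633.
Adoption Credit: income exceeds £206,200 by £12,300, which is 13 full-or-partial £1,000 increments; reduction = 13 × £100 = £1,300, leaving £4,020.
Renter's Relief Credit: £218,500 is below the £258,900 cutoff, so the full £6,125 applies.
Childcare Subsidy: £218,500 is at or below the £225,400 threshold, so the full £9,780 applies.
Total: £633 + £4,020 + £6,125 + £9,780 = £20,558.

£20,558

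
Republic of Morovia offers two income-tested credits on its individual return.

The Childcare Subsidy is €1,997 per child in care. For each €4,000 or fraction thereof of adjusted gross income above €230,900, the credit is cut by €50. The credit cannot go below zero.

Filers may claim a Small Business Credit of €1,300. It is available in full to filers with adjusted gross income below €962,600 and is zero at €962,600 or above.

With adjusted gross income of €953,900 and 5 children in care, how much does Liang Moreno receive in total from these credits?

Childcare Subsidy: base = 5 × €1,997 = €9,985. income exceeds €230,900 by €723,000, which is 181 full-or-partial €4,000 increments; reduction = 181 × €50 = €9,050, leaving €935.
Small Business Credit: €953,900 is below the €962,600 cutoff, so the full €1,300 applies.
Total: €935 + €1,300 = €2,235.

€2,235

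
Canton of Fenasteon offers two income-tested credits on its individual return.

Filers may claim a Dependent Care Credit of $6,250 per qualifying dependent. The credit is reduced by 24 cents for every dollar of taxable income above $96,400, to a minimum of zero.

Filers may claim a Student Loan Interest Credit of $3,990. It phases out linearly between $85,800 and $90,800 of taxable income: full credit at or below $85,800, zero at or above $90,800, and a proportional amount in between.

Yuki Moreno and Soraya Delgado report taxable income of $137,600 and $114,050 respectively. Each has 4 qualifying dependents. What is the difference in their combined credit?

Yuki ($137,600): Dependent Care Credit: base = 4 × $6,250 = $25,000. 24% of the $41,200 excess over $96,400 is $9,888; credit = $25,000 − $9,888 = $15,112. Student Loan Interest Credit: $137,600 is at or above $90,800, so the credit is $0. total $15,112 + $0 = $15,112
Soraya ($114,050): Dependent Care Credit: base = 4 × $6,250 = $25,000. 24% of the $17,650 excess over $96,400 is $4,236; credit = $25,000 − $4,236 = $20,764. Student Loan Interest Credit: $114,050 is at or above $90,800, so the credit is $0. total $20,764 + $0 = $20,764
Difference: |$15,112 − $20,764| = $5,652.

$5,652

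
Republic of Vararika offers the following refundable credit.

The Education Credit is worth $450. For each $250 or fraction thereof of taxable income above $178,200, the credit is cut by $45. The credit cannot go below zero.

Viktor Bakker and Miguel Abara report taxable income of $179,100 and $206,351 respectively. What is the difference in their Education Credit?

$270

Viktor ($179,100): Education Credit: income exceeds $178,200 by $900, which is 4 full-or-partial $250 increments; reduction = 4 × $45 = $180, leaving $270.
Miguel ($206,351): Education Credit: income exceeds $178,200 by $28,151 → 113 increments × $45 = $5,085 ≥ base, so the credit is $0.
Difference: |$270 − $0| = $270.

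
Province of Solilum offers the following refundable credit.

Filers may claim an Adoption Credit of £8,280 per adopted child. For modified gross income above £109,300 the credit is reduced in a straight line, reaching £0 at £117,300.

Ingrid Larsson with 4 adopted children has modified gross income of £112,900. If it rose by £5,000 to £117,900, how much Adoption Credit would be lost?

At £112,900 — base = 4 × £8,280 = £33,120. £112,900 is £3,600 into a £8,000 phase-out range, leaving 4,400/8,000 of the credit: £33,120 × 4,400/8,000 = £18,216.
At £117,900 — base = 4 × £8,280 = £33,120. £117,900 is at or above £117,300, so the credit is £0.
Lost: £18,216 − £0 = £18,216.

£18,216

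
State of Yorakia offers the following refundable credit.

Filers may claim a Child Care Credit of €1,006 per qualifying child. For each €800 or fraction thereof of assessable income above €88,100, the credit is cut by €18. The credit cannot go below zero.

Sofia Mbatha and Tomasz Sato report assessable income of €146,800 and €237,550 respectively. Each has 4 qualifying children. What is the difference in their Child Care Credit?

€2,034

Sofia (€146,800): Child Care Credit: base = 4 × €1,006 = €4,024. income exceeds €88,100 by €58,700, which is 74 full-or-partial €800 increments; reduction = 74 × €18 = €1,332, leaving €2,692.
Tomasz (€237,550): Child Care Credit: base = 4 × €1,006 = €4,024. income exceeds €88,100 by €149,450, which is 187 full-or-partial €800 increments; reduction = 187 × €18 = €3,366, leaving €658.
Difference: |€2,692 − €658| = €2,034.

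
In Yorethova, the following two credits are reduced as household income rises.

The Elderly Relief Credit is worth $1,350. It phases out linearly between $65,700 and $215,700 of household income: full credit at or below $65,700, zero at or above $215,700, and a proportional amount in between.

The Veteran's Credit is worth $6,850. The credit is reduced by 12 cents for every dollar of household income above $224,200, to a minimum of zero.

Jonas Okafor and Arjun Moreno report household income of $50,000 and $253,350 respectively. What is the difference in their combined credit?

Jonas ($50,000): Elderly Relief Credit: $50,000 is at or below the $65,700 threshold, so the full $1,350 applies. Veteran's Credit: $50,000 is at or below the $224,200 threshold, so the full $6,850 applies. total $1,350 + $6,850 = $8,200
Arjun ($253,350): Elderly Relief Credit: $253,350 is at or above $215,700, so the credit is $0. Veteran's Credit: 12% of the $29,150 excess over $224,200 is $3,498; credit = $6,850 − $3,498 = $3,352. total $0 + $3,352 = $3,352
Difference: |$8,200 − $3,352| = $4,848.

$4,848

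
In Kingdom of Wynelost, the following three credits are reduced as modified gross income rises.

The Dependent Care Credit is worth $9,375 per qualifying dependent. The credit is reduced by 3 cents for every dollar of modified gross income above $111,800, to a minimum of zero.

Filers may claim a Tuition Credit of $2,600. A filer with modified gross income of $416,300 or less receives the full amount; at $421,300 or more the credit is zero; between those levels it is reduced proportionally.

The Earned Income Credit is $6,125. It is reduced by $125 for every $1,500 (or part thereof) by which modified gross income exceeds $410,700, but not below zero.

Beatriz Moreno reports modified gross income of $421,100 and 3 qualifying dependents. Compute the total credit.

$24,200

Dependent Care Credit: base = 3 × $9,375 = $28,125. 3% of the $309,300 excess over $111,800 is $9,279; credit = $28,125 − $9,279 = $18,846.
Tuition Credit: $421,100 is $4,800 into a $5,000 phase-out range, leaving 200/5,000 of the credit: $2,600 × 200/5,000 = $104.
Earned Income Credit: income exceeds $410,700 by $10,400, which is 7 full-or-partial $1,500 increments; reduction = 7 × $125 = $875, leaving $5,250.
Total: $18,846 + $104 + $5,250 = $24,200.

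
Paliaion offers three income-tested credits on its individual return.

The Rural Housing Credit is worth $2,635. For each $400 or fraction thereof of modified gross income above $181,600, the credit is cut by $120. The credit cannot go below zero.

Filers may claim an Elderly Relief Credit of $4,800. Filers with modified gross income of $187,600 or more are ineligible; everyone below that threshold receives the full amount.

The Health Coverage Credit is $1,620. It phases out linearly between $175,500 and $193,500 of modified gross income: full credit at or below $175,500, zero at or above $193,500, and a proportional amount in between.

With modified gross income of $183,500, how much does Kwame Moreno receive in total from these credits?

$7,735

Rural Housing Credit: income exceeds $181,600 by $1,900, which is 5 full-or-partial $400 increments; reduction = 5 × $120 = $600, leaving $2,035.
Elderly Relief Credit: $183,500 is below the $187,600 cutoff, so the full $4,800 applies.
Health Coverage Credit: $183,500 is $8,000 into a $18,000 phase-out range, leaving 10,000/18,000 of the credit: $1,620 × 10,000/18,000 = $900.
Total: $2,035 + $4,800 + $900 = $7,735.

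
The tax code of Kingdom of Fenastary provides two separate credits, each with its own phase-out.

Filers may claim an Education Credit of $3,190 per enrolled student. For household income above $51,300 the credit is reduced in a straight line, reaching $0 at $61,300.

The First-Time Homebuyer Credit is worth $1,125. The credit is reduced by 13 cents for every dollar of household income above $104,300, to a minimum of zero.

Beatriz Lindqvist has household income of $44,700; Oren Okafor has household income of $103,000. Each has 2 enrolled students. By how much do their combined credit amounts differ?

Beatriz ($44,700): Education Credit: base = 2 × $3,190 = $6,380. $44,700 is at or below the $51,300 threshold, so the full $6,380 applies. First-Time Homebuyer Credit: $44,700 is at or below the $104,300 threshold, so the full $1,125 applies. total $6,380 + $1,125 = $7,505
Oren ($103,000): Education Credit: base = 2 × $3,190 = $6,380. $103,000 is at or above $61,300, so the credit is $0. First-Time Homebuyer Credit: $103,000 is at or below the $104,300 threshold, so the full $1,125 applies. total $0 + $1,125 = $1,125
Difference: |$7,505 − $1,125| = $6,380.

$6,380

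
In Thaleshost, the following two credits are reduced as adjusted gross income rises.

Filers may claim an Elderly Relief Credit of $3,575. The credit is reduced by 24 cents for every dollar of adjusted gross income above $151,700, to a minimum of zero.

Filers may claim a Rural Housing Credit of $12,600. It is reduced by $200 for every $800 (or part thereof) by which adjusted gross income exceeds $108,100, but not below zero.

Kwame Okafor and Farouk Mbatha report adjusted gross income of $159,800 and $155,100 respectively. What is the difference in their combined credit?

Kwame ($159,800): Elderly Relief Credit: 24% of the $8,100 excess over $151,700 is $1,944; credit = $3,575 − $1,944 = $1,631. Rural Housing Credit: income exceeds $108,100 by $51,700 → 65 increments × $200 = $13,000 ≥ base, so the credit is $0. total $1,631 + $0 = $1,631
Farouk ($155,100): Elderly Relief Credit: 24% of the $3,400 excess over $151,700 is $816; credit = $3,575 − $816 = $2,759. Rural Housing Credit: income exceeds $108,100 by $47,000, which is 59 full-or-partial $800 increments; reduction = 59 × $200 = $11,800, leaving $800. total $2,759 + $800 = $3,559
Difference: |$1,631 − $3,559| = $1,928.

$1,928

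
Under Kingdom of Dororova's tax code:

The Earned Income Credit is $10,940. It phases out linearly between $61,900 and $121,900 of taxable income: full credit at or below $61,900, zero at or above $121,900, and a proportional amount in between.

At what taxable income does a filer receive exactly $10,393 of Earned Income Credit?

$10,393 is 10,393/10,940 of the full $10,940, so 547/10,940 of the $60,000 range has been used: income = $61,900 + $60,000 × 547/10,940 = $64,900.

$64,900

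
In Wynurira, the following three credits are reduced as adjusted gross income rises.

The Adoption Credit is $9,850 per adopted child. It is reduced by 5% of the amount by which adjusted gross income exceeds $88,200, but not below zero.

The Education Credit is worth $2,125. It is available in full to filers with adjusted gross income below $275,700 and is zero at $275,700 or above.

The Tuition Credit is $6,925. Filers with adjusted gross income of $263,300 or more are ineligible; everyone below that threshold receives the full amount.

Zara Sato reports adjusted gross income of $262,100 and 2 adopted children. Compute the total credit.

Adoption Credit: base = 2 × $9,850 = $19,700. 5% of the $173,900 excess over $88,200 is $8,695; credit = $19,700 − $8,695 = $11,005.
Education Credit: $262,100 is below the $275,700 cutoff, so the full $2,125 applies.
Tuition Credit: $262,100 is below the $263,300 cutoff, so the full $6,925 applies.
Total: $11,005 + $2,125 + $6,925 = $20,055.

$20,055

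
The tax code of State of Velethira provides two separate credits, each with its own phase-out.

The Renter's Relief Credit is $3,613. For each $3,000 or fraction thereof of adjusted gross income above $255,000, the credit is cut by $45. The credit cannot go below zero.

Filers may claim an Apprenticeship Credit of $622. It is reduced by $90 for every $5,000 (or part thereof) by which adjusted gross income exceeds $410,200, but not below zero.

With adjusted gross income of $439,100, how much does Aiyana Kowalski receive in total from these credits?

Renter's Relief Credit: income exceeds $255,000 by $184,100, which is 62 full-or-partial $3,000 increments; reduction = 62 × $45 = $2,790, leaving $823.
Apprenticeship Credit: income exceeds $410,200 by $28,900, which is 6 full-or-partial $5,000 increments; reduction = 6 × $90 = $540, leaving $82.
Total: $823 + $82 = $905.

$905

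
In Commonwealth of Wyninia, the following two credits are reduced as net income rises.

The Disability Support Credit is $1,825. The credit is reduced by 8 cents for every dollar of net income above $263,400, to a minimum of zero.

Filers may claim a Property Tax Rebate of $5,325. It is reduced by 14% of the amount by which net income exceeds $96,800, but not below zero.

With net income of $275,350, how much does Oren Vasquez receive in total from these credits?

Disability Support Credit: 8% of the $11,950 excess over $263,400 is $956; credit = $1,825 − $956 = $869.
Property Tax Rebate: 14% of the $178,550 excess over $96,800 is $24,997 ≥ base, so the credit is $0.
Total: $869 + $0 = $869.

$869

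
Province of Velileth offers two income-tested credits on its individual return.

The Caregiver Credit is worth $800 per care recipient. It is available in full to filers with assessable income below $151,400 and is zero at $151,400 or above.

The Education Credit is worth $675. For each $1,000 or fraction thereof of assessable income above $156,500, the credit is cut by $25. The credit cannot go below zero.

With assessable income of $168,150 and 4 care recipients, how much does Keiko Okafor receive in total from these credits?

$375

Caregiver Credit: base = 4 × $800 = $3,200. $168,150 meets or exceeds the $151,400 cutoff, so the credit is $0.
Education Credit: income exceeds $156,500 by $11,650, which is 12 full-or-partial $1,000 increments; reduction = 12 × $25 = $300, leaving $375.
Total: $0 + $375 = $375.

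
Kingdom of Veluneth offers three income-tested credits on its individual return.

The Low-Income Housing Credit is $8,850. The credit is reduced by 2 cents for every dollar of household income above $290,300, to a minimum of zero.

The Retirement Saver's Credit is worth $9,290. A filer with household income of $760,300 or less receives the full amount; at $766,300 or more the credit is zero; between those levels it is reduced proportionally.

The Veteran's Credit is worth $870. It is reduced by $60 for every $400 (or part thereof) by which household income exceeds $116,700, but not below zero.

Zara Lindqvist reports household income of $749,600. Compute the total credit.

$9,290

Low-Income Housing Credit: 2% of the $459,300 excess over $290,300 is $9,186 ≥ base, so the credit is $0.
Retirement Saver's Credit: $749,600 is at or below the $760,300 threshold, so the full $9,290 applies.
Veteran's Credit: income exceeds $116,700 by $632,900 → 1583 increments × $60 = $94,980 ≥ base, so the credit is $0.
Total: $0 + $9,290 + $0 = $9,290.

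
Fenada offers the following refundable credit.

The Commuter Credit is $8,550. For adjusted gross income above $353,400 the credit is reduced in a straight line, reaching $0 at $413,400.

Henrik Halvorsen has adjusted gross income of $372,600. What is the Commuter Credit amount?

Commuter Credit: $372,600 is $19,200 into a $60,000 phase-out range, leaving 40,800/60,000 of the credit: $8,550 × 40,800/60,000 = $5,814.

$5,814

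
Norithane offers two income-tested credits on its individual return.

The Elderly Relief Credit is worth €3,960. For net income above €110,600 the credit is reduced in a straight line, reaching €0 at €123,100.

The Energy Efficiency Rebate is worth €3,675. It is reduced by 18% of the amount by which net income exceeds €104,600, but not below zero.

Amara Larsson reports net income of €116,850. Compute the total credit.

Elderly Relief Credit: €116,850 is €6,250 into a €12,500 phase-out range, leaving 6,250/12,500 of the credit: €3,960 × 6,250/12,500 = €1,980.
Energy Efficiency Rebate: 18% of the €12,250 excess over €104,600 is €2,205; credit = €3,675 − €2,205 = €1,470.
Total: €1,980 + €1,470 = €3,450.

€3,450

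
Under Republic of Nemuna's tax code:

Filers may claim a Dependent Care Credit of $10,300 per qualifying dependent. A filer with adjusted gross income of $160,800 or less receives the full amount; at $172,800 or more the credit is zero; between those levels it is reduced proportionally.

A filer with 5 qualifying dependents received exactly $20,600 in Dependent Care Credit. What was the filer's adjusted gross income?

Full credit = 5 × $10,300 = $51,500.
$20,600 is 20,600/51,500 of the full $51,500, so 30,900/51,500 of the $12,000 range has been used: income = $160,800 + $12,000 × 30,900/51,500 = $168,000.

$168,000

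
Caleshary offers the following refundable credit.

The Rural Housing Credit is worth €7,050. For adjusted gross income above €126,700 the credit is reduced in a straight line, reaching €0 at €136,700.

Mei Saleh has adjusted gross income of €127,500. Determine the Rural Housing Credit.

Rural Housing Credit: €127,500 is €800 into a €10,000 phase-out range, leaving 9,200/10,000 of the credit: €7,050 × 9,200/10,000 = €6,486.

€6,486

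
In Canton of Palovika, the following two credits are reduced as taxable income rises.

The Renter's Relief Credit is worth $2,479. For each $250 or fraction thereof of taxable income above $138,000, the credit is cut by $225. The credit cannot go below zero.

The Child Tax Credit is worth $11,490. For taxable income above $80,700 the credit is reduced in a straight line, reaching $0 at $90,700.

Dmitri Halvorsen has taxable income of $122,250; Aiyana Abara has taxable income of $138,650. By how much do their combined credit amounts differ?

Dmitri ($122,250): Renter's Relief Credit: $122,250 is at or below the $138,000 threshold, so the full $2,479 applies. Child Tax Credit: $122,250 is at or above $90,700, so the credit is $0. total $2,479 + $0 = $2,479
Aiyana ($138,650): Renter's Relief Credit: income exceeds $138,000 by $650, which is 3 full-or-partial $250 increments; reduction = 3 × $225 = $675, leaving $1,804. Child Tax Credit: $138,650 is at or above $90,700, so the credit is $0. total $1,804 + $0 = $1,804
Difference: |$2,479 − $1,804| = $675.

$675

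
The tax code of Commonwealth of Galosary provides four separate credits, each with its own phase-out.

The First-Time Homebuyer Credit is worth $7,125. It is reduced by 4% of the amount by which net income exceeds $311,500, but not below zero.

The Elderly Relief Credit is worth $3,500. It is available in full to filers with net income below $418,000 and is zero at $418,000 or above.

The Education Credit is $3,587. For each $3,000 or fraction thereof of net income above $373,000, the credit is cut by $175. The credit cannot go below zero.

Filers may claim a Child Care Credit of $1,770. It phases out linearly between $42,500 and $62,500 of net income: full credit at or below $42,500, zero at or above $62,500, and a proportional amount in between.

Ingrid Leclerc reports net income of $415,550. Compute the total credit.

First-Time Homebuyer Credit: 4% of the $104,050 excess over $311,500 is $4,162; credit = $7,125 − $4,162 = $2,963.
Elderly Relief Credit: $415,550 is below the $418,000 cutoff, so the full $3,500 applies.
Education Credit: income exceeds $373,000 by $42,550, which is 15 full-or-partial $3,000 increments; reduction = 15 × $175 = $2,625, leaving $962.
Child Care Credit: $415,550 is at or above $62,500, so the credit is $0.
Total: $2,963 + $3,500 + $962 + $0 = $7,425.

$7,425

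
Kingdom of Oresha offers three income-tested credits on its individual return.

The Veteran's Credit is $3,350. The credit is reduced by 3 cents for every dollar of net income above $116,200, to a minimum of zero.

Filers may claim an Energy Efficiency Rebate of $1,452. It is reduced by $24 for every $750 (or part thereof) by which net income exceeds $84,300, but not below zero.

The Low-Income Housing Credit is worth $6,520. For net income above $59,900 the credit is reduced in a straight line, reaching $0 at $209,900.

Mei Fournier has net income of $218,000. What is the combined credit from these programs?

$296

Veteran's Credit: 3% of the $101,800 excess over $116,200 is $3,054; credit = $3,350 − $3,054 = $296.
Energy Efficiency Rebate: income exceeds $84,300 by $133,700 → 179 increments × $24 = $4,296 ≥ base, so the credit is $0.
Low-Income Housing Credit: $218,000 is at or above $209,900, so the credit is $0.
Total: $296 + $0 + $0 = $296.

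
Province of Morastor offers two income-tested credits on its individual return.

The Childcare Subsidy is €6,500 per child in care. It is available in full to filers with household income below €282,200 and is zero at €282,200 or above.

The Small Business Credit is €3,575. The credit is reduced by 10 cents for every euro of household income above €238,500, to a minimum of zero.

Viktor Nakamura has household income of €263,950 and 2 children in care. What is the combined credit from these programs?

€14,030

Childcare Subsidy: base = 2 × €6,500 = €13,000. €263,950 is below the €282,200 cutoff, so the full €13,000 applies.
Small Business Credit: 10% of the €25,450 excess over €238,500 is €2,545; credit = €3,575 − €2,545 = €1,030.
Total: €13,000 + €1,030 = €14,030.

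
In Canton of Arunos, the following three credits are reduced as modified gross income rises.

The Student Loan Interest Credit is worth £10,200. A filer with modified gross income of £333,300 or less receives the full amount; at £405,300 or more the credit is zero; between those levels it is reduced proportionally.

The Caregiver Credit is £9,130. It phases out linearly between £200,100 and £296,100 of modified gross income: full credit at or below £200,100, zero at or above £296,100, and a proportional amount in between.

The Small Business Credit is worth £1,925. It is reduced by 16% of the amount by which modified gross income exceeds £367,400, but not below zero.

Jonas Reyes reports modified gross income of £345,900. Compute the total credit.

£10,340

Student Loan Interest Credit: £345,900 is £12,600 into a £72,000 phase-out range, leaving 59,400/72,000 of the credit: £10,200 × 59,400/72,000 = £8,415.
Caregiver Credit: £345,900 is at or above £296,100, so the credit is £0.
Small Business Credit: £345,900 is at or below the £367,400 threshold, so the full £1,925 applies.
Total: £8,415 + £0 + £1,925 = £10,340.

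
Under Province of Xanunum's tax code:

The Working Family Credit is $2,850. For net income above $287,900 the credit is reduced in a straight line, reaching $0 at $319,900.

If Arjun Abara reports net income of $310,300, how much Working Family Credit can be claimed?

$855

Working Family Credit: $310,300 is $22,400 into a $32,000 phase-out range, leaving 9,600/32,000 of the credit: $2,850 × 9,600/32,000 = $855.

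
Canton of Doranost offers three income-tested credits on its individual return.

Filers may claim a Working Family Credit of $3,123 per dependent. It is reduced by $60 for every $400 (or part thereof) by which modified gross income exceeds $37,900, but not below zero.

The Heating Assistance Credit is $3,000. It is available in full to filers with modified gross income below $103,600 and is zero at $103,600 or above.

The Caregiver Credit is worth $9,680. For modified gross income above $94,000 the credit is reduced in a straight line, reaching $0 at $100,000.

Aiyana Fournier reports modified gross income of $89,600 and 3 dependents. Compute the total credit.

Working Family Credit: base = 3 × $3,123 = $9,369. income exceeds $37,900 by $51,700, which is 130 full-or-partial $400 increments; reduction = 130 × $60 = $7,800, leaving $1,569.
Heating Assistance Credit: $89,600 is below the $103,600 cutoff, so the full $3,000 applies.
Caregiver Credit: $89,600 is at or below the $94,000 threshold, so the full $9,680 applies.
Total: $1,569 + $3,000 + $9,680 = $14,249.

$14,249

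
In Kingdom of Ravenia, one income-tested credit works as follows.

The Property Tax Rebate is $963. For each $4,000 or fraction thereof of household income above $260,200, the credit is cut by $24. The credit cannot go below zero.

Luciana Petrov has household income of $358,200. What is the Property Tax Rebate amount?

$363

Property Tax Rebate: income exceeds $260,200 by $98,000, which is 25 full-or-partial $4,000 increments; reduction = 25 × $24 = $600, leaving $363.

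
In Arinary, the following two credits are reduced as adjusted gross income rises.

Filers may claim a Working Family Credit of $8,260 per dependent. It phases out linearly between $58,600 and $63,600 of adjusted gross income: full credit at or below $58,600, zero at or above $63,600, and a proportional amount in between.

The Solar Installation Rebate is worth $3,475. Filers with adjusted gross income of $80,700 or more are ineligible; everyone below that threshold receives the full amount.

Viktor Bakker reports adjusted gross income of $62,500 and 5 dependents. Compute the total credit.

$12,561

Working Family Credit: base = 5 × $8,260 = $41,300. $62,500 is $3,900 into a $5,000 phase-out range, leaving 1,100/5,000 of the credit: $41,300 × 1,100/5,000 = $9,086.
Solar Installation Rebate: $62,500 is below the $80,700 cutoff, so the full $3,475 applies.
Total: $9,086 + $3,475 = $12,561.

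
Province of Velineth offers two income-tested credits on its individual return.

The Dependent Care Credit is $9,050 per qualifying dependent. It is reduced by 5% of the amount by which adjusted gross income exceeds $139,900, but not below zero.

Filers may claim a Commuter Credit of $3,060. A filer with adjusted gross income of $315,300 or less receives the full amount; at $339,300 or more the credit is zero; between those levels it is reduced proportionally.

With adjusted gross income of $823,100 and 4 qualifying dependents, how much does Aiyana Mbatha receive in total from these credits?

Dependent Care Credit: base = 4 × $9,050 = $36,200. 5% of the $683,200 excess over $139,900 is $34,160; credit = $36,200 − $34,160 = $2,040.
Commuter Credit: $823,100 is at or above $339,300, so the credit is $0.
Total: $2,040 + $0 = $2,040.

$2,040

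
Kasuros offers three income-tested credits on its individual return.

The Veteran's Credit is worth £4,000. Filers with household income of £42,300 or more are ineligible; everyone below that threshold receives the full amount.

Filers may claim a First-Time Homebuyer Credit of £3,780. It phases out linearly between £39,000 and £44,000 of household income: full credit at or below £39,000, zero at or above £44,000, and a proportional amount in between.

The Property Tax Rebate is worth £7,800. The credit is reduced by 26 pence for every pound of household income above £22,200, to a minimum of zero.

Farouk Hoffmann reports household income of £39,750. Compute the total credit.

£10,450

Veteran's Credit: £39,750 is below the £42,300 cutoff, so the full £4,000 applies.
First-Time Homebuyer Credit: £39,750 is £750 into a £5,000 phase-out range, leaving 4,250/5,000 of the credit: £3,780 × 4,250/5,000 = £3,213.
Property Tax Rebate: 26% of the £17,550 excess over £22,200 is £4,563; credit = £7,800 − £4,563 = £3,237.
Total: £4,000 + £3,213 + £3,237 = £10,450.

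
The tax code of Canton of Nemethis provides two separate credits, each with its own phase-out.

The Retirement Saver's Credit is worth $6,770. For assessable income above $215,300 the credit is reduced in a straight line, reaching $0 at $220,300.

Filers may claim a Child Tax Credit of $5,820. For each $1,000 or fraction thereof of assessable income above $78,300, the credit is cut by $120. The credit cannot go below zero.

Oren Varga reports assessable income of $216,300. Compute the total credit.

$5,416

Retirement Saver's Credit: $216,300 is $1,000 into a $5,000 phase-out range, leaving 4,000/5,000 of the credit: $6,770 × 4,000/5,000 = $5,416.
Child Tax Credit: income exceeds $78,300 by $138,000 → 138 increments × $120 = $16,560 ≥ base, so the credit is $0.
Total: $5,416 + $0 = $5,416.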